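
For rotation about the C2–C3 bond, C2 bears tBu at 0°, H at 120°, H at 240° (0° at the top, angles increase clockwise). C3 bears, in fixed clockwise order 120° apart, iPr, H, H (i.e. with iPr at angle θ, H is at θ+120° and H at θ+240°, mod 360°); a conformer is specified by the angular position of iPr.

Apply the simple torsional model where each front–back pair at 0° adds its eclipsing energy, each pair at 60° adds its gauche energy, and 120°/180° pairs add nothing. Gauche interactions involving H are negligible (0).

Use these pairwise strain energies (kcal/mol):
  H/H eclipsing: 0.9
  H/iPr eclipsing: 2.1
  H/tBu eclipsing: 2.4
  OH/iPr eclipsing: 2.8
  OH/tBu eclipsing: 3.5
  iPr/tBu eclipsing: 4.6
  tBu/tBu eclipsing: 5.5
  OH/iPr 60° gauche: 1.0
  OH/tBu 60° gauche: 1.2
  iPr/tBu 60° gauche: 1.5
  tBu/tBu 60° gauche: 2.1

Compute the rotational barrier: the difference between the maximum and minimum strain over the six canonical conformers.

6.4 kcal/mol

iPr at 0° (eclipsed): tBu–iPr eclipsed, H–H eclipsed, H–H eclipsed; 4.6 + 0.9 + 0.9 = 6.4 kcal/mol.
iPr at 60° (staggered): tBu–iPr gauche; 1.5 = 1.5 kcal/mol.
iPr at 120° (eclipsed): tBu–H eclipsed, H–iPr eclipsed, H–H eclipsed; 2.4 + 2.1 + 0.9 = 5.4 kcal/mol.
iPr at 180° (staggered): no non-H gauche contacts → 0.0 kcal/mol.
iPr at 240° (eclipsed): tBu–H eclipsed, H–H eclipsed, H–iPr eclipsed; 2.4 + 0.9 + 2.1 = 5.4 kcal/mol.
iPr at 300° (staggered): tBu–iPr gauche; 1.5 = 1.5 kcal/mol.
Max at 0° (6.4 kcal/mol), min at 180° (0.0 kcal/mol); barrier = 6.4 kcal/mol.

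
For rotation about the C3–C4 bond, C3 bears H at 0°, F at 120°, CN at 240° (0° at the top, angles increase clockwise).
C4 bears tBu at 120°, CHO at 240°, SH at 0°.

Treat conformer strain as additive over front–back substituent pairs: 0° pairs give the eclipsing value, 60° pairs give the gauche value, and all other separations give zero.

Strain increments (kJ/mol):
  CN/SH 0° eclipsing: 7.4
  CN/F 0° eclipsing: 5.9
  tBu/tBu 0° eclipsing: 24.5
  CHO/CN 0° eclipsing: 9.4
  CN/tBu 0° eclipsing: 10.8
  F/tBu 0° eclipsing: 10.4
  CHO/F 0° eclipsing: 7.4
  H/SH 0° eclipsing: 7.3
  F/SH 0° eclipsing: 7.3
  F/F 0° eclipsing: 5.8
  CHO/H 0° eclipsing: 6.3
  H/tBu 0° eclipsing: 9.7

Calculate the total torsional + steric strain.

This conformer (eclipsed): H(0°)/SH(0°) eclipsed 7.3; F(120°)/tBu(120°) eclipsed 10.4; CN(240°)/CHO(240°) eclipsed 9.4 → 27.1 kJ/mol.

27.1 kJ/mol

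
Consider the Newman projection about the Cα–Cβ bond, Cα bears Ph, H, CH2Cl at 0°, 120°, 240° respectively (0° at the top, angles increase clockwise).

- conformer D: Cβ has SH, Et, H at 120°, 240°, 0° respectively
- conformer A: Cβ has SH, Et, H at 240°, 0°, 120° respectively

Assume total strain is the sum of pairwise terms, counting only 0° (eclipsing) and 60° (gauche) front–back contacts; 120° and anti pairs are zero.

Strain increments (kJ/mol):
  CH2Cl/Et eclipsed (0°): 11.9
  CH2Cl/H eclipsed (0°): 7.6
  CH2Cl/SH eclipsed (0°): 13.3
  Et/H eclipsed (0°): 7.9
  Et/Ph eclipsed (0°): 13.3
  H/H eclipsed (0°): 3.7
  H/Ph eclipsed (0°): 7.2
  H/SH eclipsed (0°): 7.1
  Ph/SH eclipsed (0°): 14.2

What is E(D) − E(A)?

-4.1 kJ/mol

D (eclipsed): Ph–H eclipsed, H–SH eclipsed, CH2Cl–Et eclipsed; 7.2 + 7.1 + 11.9 = 26.2 kJ/mol.
A (eclipsed): Ph–Et eclipsed, H–H eclipsed, CH2Cl–SH eclipsed; 13.3 + 3.7 + 13.3 = 30.3 kJ/mol.
E(D) − E(A) = 26.2 − 30.3 = -4.1 kJ/mol.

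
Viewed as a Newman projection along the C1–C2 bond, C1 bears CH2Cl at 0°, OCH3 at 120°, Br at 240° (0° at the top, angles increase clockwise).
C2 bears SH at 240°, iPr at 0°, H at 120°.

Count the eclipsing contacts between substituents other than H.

Non-H eclipsing pairs: CH2Cl(0°)/iPr(0°); Br(240°)/SH(240°) — 2 interactions.

2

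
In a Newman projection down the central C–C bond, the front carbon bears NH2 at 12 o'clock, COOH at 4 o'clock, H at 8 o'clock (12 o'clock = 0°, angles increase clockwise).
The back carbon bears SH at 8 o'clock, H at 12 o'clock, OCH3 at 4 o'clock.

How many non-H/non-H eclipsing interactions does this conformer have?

1

Non-H eclipsing pairs: COOH(120°)/OCH3(120°) — 1 interaction.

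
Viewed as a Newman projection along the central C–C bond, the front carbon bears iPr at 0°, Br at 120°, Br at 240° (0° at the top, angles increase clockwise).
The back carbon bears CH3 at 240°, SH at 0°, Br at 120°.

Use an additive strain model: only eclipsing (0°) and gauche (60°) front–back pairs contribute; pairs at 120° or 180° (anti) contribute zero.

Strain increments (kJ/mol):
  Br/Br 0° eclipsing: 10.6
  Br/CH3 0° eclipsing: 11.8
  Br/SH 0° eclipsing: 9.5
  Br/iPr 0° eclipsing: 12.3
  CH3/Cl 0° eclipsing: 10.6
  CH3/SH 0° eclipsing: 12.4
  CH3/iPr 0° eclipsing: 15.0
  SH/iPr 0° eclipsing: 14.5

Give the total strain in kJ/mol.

This conformer is eclipsed. iPr at 0° is eclipsed with SH at 0° (14.5); Br at 120° is eclipsed with Br at 120° (10.6); Br at 240° is eclipsed with CH3 at 240° (11.8). Total 36.9 kJ/mol.

36.9 kJ/mol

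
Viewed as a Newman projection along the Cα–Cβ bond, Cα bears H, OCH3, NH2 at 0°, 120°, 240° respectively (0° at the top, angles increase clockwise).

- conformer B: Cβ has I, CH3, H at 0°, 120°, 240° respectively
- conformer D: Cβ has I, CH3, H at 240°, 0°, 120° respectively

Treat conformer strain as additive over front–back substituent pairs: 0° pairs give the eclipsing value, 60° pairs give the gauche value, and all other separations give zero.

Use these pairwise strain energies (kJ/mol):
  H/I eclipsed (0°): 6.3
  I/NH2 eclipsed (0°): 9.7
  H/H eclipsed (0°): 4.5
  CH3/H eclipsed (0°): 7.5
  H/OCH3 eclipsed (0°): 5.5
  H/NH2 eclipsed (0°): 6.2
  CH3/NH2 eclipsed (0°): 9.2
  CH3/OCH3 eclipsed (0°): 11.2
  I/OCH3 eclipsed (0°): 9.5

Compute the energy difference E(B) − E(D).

B (eclipsed): H–I eclipsed, OCH3–CH3 eclipsed, NH2–H eclipsed; 6.3 + 11.2 + 6.2 = 23.7 kJ/mol.
D (eclipsed): H–CH3 eclipsed, OCH3–H eclipsed, NH2–I eclipsed; 7.5 + 5.5 + 9.7 = 22.7 kJ/mol.
E(B) − E(D) = 23.7 − 22.7 = +1.0 kJ/mol.

+1.0 kJ/mol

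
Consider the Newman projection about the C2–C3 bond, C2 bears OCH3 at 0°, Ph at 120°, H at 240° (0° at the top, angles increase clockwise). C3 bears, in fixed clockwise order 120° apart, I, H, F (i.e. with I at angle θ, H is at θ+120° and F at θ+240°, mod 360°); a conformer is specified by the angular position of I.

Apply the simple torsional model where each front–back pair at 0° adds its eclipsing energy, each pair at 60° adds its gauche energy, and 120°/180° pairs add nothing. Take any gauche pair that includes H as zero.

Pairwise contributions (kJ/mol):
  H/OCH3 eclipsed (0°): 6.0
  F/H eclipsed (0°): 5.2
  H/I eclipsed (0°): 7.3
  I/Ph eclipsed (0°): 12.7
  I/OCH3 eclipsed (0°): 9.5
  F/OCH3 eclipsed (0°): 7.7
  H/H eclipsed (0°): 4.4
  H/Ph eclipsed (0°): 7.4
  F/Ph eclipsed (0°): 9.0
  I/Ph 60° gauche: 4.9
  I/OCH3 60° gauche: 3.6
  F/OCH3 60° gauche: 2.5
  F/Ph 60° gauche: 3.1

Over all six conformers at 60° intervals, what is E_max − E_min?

I at 0° (eclipsed): OCH3(0°)/I(0°) eclipsed 9.5; Ph(120°)/H(120°) eclipsed 7.4; H(240°)/F(240°) eclipsed 5.2 → 22.1 kJ/mol.
I at 60° (staggered): OCH3(0°)/I(60°) gauche 3.6; OCH3(0°)/F(300°) gauche 2.5; Ph(120°)/I(60°) gauche 4.9 → 11.0 kJ/mol.
I at 120° (eclipsed): OCH3(0°)/F(0°) eclipsed 7.7; Ph(120°)/I(120°) eclipsed 12.7; H(240°)/H(240°) eclipsed 4.4 → 24.8 kJ/mol.
I at 180° (staggered): OCH3(0°)/F(60°) gauche 2.5; Ph(120°)/I(180°) gauche 4.9; Ph(120°)/F(60°) gauche 3.1 → 10.5 kJ/mol.
I at 240° (eclipsed): OCH3(0°)/H(0°) eclipsed 6.0; Ph(120°)/F(120°) eclipsed 9.0; H(240°)/I(240°) eclipsed 7.3 → 22.3 kJ/mol.
I at 300° (staggered): OCH3(0°)/I(300°) gauche 3.6; Ph(120°)/F(180°) gauche 3.1 → 6.7 kJ/mol.
Max at 120° (24.8 kJ/mol), min at 300° (6.7 kJ/mol); barrier = 18.1 kJ/mol.

18.1 kJ/mol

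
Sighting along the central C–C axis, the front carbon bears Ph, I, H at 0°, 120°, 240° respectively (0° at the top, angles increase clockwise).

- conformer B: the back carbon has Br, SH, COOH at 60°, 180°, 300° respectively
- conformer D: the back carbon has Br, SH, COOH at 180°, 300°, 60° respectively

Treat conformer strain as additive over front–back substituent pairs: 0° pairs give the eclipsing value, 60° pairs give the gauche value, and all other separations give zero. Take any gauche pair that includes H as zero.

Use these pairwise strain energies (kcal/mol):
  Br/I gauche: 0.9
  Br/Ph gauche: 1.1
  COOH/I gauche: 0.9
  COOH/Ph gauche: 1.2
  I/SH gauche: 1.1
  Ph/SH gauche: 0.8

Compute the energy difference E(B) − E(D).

+0.5 kcal/mol

B is staggered. Ph at 0° is gauche with Br at 60° (1.1); Ph at 0° is gauche with COOH at 300° (1.2); I at 120° is gauche with Br at 60° (0.9); I at 120° is gauche with SH at 180° (1.1). Total 4.3 kcal/mol.
D is staggered. Ph at 0° is gauche with SH at 300° (0.8); Ph at 0° is gauche with COOH at 60° (1.2); I at 120° is gauche with Br at 180° (0.9); I at 120° is gauche with COOH at 60° (0.9). Total 3.8 kcal/mol.
E(B) − E(D) = 4.3 − 3.8 = +0.5 kcal/mol.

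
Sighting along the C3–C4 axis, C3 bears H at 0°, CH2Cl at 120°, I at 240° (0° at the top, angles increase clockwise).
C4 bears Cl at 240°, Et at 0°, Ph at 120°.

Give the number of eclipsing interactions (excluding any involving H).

Non-H eclipsing pairs: CH2Cl(120°)/Ph(120°); I(240°)/Cl(240°) — 2 interactions.

2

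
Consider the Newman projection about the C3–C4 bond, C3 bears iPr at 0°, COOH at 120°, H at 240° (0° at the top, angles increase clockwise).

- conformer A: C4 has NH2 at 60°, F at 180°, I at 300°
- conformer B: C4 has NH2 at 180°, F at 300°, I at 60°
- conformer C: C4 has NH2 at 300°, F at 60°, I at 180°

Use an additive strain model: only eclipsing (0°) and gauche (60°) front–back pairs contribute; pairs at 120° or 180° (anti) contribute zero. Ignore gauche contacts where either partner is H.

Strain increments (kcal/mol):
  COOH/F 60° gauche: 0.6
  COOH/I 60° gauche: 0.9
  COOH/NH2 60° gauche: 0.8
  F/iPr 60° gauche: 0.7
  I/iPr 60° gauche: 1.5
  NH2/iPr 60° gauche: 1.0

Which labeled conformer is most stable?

A (staggered): iPr–NH2 gauche, iPr–I gauche, COOH–NH2 gauche, COOH–F gauche; 1.0 + 1.5 + 0.8 + 0.6 = 3.9 kcal/mol.
B (staggered): iPr–F gauche, iPr–I gauche, COOH–NH2 gauche, COOH–I gauche; 0.7 + 1.5 + 0.8 + 0.9 = 3.9 kcal/mol.
C (staggered): iPr–NH2 gauche, iPr–F gauche, COOH–F gauche, COOH–I gauche; 1.0 + 0.7 + 0.6 + 0.9 = 3.2 kcal/mol.
C has the lowest total (3.2 kcal/mol).

C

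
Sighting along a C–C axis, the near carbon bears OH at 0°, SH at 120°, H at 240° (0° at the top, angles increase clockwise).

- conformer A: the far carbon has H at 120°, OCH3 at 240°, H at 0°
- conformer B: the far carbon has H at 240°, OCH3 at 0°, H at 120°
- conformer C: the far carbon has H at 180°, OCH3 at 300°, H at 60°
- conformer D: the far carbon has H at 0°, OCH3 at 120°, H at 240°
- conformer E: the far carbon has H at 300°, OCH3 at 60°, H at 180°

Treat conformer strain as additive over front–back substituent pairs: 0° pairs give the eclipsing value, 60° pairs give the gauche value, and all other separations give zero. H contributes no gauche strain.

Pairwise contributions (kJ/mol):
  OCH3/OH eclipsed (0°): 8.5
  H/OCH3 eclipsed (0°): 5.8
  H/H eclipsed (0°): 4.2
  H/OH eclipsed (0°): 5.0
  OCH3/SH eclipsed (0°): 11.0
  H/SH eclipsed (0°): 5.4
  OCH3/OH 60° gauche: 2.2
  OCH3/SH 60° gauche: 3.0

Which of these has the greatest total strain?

D

A (eclipsed): OH(0°)/H(0°) eclipsed 5.0; SH(120°)/H(120°) eclipsed 5.4; H(240°)/OCH3(240°) eclipsed 5.8 → 16.2 kJ/mol.
B (eclipsed): OH(0°)/OCH3(0°) eclipsed 8.5; SH(120°)/H(120°) eclipsed 5.4; H(240°)/H(240°) eclipsed 4.2 → 18.1 kJ/mol.
C (staggered): OH(0°)/OCH3(300°) gauche 2.2 → 2.2 kJ/mol.
D (eclipsed): OH(0°)/H(0°) eclipsed 5.0; SH(120°)/OCH3(120°) eclipsed 11.0; H(240°)/H(240°) eclipsed 4.2 → 20.2 kJ/mol.
E (staggered): OH(0°)/OCH3(60°) gauche 2.2; SH(120°)/OCH3(60°) gauche 3.0 → 5.2 kJ/mol.
D has the highest total (20.2 kJ/mol).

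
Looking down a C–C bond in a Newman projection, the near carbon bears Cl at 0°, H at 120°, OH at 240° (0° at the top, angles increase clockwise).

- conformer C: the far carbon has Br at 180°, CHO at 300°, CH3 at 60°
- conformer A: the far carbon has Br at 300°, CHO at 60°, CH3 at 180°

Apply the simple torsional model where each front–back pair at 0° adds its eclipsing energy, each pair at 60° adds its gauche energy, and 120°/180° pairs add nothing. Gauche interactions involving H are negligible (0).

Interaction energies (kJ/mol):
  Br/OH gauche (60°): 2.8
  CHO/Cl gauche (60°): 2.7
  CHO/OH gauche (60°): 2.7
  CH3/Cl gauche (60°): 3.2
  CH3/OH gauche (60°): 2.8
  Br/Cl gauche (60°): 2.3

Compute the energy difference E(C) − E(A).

+0.8 kJ/mol

C is staggered. Cl at 0° is gauche with CHO at 300° (2.7); Cl at 0° is gauche with CH3 at 60° (3.2); OH at 240° is gauche with Br at 180° (2.8); OH at 240° is gauche with CHO at 300° (2.7). Total 11.4 kJ/mol.
A is staggered. Cl at 0° is gauche with Br at 300° (2.3); Cl at 0° is gauche with CHO at 60° (2.7); OH at 240° is gauche with Br at 300° (2.8); OH at 240° is gauche with CH3 at 180° (2.8). Total 10.6 kJ/mol.
E(C) − E(A) = 11.4 − 10.6 = +0.8 kJ/mol.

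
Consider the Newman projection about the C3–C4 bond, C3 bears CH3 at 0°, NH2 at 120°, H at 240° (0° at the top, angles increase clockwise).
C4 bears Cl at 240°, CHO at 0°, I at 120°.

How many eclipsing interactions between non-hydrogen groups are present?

Non-H eclipsing pairs: CH3(0°)/CHO(0°); NH2(120°)/I(120°) — 2 interactions.

2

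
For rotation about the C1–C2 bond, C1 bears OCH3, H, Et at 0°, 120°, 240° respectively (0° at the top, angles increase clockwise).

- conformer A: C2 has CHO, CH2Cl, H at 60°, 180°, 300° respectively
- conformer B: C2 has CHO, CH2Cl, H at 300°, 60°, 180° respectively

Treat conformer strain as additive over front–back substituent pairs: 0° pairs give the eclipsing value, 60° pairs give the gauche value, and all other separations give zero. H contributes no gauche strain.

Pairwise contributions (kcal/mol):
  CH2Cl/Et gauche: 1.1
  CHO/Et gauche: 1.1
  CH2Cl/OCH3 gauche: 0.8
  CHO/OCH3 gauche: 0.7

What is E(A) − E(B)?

A (staggered): OCH3(0°)/CHO(60°) gauche 0.7; Et(240°)/CH2Cl(180°) gauche 1.1 → 1.8 kcal/mol.
B (staggered): OCH3(0°)/CHO(300°) gauche 0.7; OCH3(0°)/CH2Cl(60°) gauche 0.8; Et(240°)/CHO(300°) gauche 1.1 → 2.6 kcal/mol.
E(A) − E(B) = 1.8 − 2.6 = -0.8 kcal/mol.

-0.8 kcal/mol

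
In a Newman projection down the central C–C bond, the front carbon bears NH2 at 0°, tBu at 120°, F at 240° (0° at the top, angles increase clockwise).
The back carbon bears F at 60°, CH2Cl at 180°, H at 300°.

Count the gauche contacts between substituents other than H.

4

Non-H gauche pairs: NH2(0°)/F(60°); tBu(120°)/F(60°); tBu(120°)/CH2Cl(180°); F(240°)/CH2Cl(180°) — 4 interactions.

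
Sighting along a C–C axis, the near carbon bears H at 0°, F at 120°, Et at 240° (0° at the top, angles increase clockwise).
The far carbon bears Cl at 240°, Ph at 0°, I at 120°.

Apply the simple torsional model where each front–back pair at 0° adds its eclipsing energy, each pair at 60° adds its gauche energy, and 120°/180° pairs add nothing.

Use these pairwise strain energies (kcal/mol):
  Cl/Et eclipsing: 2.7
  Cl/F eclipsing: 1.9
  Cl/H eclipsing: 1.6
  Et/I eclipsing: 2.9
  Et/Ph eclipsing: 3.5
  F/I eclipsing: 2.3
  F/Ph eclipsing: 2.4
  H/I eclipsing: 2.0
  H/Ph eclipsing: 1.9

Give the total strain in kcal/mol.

This conformer (eclipsed): H–Ph eclipsed, F–I eclipsed, Et–Cl eclipsed; 1.9 + 2.3 + 2.7 = 6.9 kcal/mol.

6.9 kcal/mol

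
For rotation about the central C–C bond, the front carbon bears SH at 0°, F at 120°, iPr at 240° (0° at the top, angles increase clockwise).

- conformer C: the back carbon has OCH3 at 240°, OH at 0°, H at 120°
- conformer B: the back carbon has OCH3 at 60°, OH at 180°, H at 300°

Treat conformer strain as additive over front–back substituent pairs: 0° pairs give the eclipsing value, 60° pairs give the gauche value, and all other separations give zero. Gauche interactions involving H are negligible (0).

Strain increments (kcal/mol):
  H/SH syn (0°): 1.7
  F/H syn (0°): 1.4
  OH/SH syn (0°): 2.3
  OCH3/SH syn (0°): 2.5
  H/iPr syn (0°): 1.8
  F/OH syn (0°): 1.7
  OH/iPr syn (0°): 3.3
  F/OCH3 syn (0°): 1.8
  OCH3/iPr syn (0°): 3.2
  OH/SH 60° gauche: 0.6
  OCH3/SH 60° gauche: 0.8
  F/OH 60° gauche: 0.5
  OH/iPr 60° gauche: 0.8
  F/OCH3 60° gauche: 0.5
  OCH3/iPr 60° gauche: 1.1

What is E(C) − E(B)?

+4.3 kcal/mol

C (eclipsed): SH–OH eclipsed, F–H eclipsed, iPr–OCH3 eclipsed; 2.3 + 1.4 + 3.2 = 6.9 kcal/mol.
B (staggered): SH–OCH3 gauche, F–OCH3 gauche, F–OH gauche, iPr–OH gauche; 0.8 + 0.5 + 0.5 + 0.8 = 2.6 kcal/mol.
E(C) − E(B) = 6.9 − 2.6 = +4.3 kcal/mol.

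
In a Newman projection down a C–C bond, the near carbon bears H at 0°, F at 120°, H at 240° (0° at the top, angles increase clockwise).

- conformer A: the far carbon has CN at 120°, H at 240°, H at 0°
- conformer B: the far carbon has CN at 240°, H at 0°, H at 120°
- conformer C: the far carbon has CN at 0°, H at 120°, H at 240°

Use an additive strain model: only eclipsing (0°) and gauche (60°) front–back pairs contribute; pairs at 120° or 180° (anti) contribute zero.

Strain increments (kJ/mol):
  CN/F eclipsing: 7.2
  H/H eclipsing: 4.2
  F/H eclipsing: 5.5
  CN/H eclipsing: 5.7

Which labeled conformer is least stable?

A (eclipsed): H(0°)/H(0°) eclipsed 4.2; F(120°)/CN(120°) eclipsed 7.2; H(240°)/H(240°) eclipsed 4.2 → 15.6 kJ/mol.
B (eclipsed): H(0°)/H(0°) eclipsed 4.2; F(120°)/H(120°) eclipsed 5.5; H(240°)/CN(240°) eclipsed 5.7 → 15.4 kJ/mol.
C (eclipsed): H(0°)/CN(0°) eclipsed 5.7; F(120°)/H(120°) eclipsed 5.5; H(240°)/H(240°) eclipsed 4.2 → 15.4 kJ/mol.
A has the highest total (15.6 kJ/mol).

A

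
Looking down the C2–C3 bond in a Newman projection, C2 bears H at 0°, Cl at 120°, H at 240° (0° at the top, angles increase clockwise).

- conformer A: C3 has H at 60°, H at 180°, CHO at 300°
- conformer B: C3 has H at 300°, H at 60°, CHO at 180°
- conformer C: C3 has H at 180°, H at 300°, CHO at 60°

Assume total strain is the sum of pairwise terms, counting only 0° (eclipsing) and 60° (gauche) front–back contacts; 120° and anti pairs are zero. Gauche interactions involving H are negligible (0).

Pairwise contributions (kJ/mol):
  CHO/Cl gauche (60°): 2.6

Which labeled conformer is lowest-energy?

A

A (staggered): no non-H gauche contacts → 0.0 kJ/mol.
B is staggered. Cl at 120° is gauche with CHO at 180° (2.6). Total 2.6 kJ/mol.
C is staggered. Cl at 120° is gauche with CHO at 60° (2.6). Total 2.6 kJ/mol.
A has the lowest total (0.0 kJ/mol).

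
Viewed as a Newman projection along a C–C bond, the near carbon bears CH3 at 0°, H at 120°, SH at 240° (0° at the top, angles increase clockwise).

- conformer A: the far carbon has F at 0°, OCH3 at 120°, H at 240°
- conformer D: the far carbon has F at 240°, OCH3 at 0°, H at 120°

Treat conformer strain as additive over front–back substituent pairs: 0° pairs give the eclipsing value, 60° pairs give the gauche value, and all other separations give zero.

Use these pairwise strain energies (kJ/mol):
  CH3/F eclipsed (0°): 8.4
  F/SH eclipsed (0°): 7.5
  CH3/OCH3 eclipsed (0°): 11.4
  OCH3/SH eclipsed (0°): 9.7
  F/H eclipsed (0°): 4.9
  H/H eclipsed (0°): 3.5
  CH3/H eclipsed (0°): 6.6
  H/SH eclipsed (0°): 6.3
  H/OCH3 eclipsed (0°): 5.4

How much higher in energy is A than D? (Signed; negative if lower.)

A is eclipsed. CH3 at 0° is eclipsed with F at 0° (8.4); H at 120° is eclipsed with OCH3 at 120° (5.4); SH at 240° is eclipsed with H at 240° (6.3). Total 20.1 kJ/mol.
D is eclipsed. CH3 at 0° is eclipsed with OCH3 at 0° (11.4); H at 120° is eclipsed with H at 120° (3.5); SH at 240° is eclipsed with F at 240° (7.5). Total 22.4 kJ/mol.
E(A) − E(D) = 20.1 − 22.4 = -2.3 kJ/mol.

-2.3 kJ/mol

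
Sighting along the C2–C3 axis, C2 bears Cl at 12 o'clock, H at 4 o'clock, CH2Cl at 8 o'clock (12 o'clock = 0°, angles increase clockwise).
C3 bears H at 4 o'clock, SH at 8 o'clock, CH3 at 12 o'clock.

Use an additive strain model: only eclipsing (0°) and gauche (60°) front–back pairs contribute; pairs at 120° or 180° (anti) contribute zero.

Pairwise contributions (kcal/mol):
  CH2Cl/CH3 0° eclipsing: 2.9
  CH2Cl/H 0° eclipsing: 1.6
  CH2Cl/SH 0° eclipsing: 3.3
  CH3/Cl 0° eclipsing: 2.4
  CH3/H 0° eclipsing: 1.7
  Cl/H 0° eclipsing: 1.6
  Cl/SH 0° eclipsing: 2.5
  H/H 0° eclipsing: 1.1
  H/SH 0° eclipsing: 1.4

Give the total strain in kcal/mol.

6.8 kcal/mol

This conformer (eclipsed): Cl–CH3 eclipsed, H–H eclipsed, CH2Cl–SH eclipsed; 2.4 + 1.1 + 3.3 = 6.8 kcal/mol.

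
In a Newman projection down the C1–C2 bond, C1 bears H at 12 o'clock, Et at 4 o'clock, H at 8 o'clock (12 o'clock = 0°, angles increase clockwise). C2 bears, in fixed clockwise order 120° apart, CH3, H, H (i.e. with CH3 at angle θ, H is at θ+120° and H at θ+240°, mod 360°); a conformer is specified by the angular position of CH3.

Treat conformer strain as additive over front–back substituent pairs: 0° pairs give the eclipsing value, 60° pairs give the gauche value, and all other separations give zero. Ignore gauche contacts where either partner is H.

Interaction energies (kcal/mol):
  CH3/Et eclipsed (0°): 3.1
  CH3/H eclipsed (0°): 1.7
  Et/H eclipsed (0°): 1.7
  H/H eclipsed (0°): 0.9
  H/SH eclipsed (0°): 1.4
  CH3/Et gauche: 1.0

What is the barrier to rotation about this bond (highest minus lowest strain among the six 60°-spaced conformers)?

4.9 kcal/mol

CH3 at 0° (eclipsed): H(0°)/CH3(0°) eclipsed 1.7; Et(120°)/H(120°) eclipsed 1.7; H(240°)/H(240°) eclipsed 0.9 → 4.3 kcal/mol.
CH3 at 60° (staggered): Et(120°)/CH3(60°) gauche 1.0 → 1.0 kcal/mol.
CH3 at 120° (eclipsed): H(0°)/H(0°) eclipsed 0.9; Et(120°)/CH3(120°) eclipsed 3.1; H(240°)/H(240°) eclipsed 0.9 → 4.9 kcal/mol.
CH3 at 180° (staggered): Et(120°)/CH3(180°) gauche 1.0 → 1.0 kcal/mol.
CH3 at 240° (eclipsed): H(0°)/H(0°) eclipsed 0.9; Et(120°)/H(120°) eclipsed 1.7; H(240°)/CH3(240°) eclipsed 1.7 → 4.3 kcal/mol.
CH3 at 300° (staggered): no non-H gauche contacts → 0.0 kcal/mol.
Max at 120° (4.9 kcal/mol), min at 300° (0.0 kcal/mol); barrier = 4.9 kcal/mol.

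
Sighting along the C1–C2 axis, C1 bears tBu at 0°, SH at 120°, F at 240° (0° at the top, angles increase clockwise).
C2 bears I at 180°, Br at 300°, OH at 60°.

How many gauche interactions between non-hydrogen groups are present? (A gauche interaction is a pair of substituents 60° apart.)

6

Non-H gauche pairs: tBu(0°)/Br(300°); tBu(0°)/OH(60°); SH(120°)/I(180°); SH(120°)/OH(60°); F(240°)/I(180°); F(240°)/Br(300°) — 6 interactions.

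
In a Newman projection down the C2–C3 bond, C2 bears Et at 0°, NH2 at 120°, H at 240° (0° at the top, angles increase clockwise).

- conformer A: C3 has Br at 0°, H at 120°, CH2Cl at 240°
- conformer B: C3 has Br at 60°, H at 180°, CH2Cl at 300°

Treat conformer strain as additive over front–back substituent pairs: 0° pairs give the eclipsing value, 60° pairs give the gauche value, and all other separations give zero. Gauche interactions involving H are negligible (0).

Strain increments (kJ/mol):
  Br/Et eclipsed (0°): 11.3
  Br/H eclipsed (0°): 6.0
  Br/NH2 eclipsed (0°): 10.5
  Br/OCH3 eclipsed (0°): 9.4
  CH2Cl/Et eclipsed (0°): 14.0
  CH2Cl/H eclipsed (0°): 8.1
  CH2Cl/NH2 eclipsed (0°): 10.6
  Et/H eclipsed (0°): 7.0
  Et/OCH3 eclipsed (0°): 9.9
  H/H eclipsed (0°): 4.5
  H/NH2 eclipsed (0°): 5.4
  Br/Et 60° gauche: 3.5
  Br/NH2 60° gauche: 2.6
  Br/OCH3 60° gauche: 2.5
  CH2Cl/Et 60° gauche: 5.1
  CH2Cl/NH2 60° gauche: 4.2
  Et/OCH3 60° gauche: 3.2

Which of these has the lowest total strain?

A (eclipsed): Et(0°)/Br(0°) eclipsed 11.3; NH2(120°)/H(120°) eclipsed 5.4; H(240°)/CH2Cl(240°) eclipsed 8.1 → 24.8 kJ/mol.
B (staggered): Et(0°)/Br(60°) gauche 3.5; Et(0°)/CH2Cl(300°) gauche 5.1; NH2(120°)/Br(60°) gauche 2.6 → 11.2 kJ/mol.
B has the lowest total (11.2 kJ/mol).

B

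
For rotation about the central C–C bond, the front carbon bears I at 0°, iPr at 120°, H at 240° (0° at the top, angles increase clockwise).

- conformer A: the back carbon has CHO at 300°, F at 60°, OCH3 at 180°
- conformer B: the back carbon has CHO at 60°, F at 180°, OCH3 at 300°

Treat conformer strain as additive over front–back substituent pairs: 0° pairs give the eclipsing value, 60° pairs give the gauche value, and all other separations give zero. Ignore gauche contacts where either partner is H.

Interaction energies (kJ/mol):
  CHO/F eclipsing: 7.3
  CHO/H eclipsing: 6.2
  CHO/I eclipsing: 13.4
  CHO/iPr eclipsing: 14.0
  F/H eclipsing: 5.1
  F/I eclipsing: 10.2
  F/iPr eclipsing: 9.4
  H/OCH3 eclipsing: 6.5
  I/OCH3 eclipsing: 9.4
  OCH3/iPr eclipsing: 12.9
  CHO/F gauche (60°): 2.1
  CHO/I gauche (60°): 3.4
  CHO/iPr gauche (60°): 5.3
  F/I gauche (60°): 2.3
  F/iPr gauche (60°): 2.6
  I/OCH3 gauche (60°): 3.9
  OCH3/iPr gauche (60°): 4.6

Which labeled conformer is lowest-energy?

A

A (staggered): I–CHO gauche, I–F gauche, iPr–F gauche, iPr–OCH3 gauche; 3.4 + 2.3 + 2.6 + 4.6 = 12.9 kJ/mol.
B (staggered): I–CHO gauche, I–OCH3 gauche, iPr–CHO gauche, iPr–F gauche; 3.4 + 3.9 + 5.3 + 2.6 = 15.2 kJ/mol.
A has the lowest total (12.9 kJ/mol).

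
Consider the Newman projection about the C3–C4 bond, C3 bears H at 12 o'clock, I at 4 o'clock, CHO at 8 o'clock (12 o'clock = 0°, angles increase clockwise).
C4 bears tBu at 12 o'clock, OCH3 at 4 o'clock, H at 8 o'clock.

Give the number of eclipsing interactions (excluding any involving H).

1

Non-H eclipsing pairs: I(120°)/OCH3(120°) — 1 interaction.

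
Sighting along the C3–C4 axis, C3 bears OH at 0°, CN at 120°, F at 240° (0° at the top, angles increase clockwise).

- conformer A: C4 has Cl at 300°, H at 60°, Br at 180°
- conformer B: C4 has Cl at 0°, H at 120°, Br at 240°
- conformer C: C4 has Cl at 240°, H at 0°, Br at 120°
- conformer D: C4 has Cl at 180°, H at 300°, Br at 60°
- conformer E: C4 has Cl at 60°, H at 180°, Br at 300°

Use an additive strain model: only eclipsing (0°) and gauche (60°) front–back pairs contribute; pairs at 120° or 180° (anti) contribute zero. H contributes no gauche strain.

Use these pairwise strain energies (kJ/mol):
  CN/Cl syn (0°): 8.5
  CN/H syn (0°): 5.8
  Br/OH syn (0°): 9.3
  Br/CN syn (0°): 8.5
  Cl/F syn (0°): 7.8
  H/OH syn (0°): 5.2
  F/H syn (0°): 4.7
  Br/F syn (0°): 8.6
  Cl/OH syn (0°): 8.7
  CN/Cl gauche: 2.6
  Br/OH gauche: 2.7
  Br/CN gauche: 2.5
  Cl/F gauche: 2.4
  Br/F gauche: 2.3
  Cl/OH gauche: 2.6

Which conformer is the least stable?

B

A is staggered. OH at 0° is gauche with Cl at 300° (2.6); CN at 120° is gauche with Br at 180° (2.5); F at 240° is gauche with Cl at 300° (2.4); F at 240° is gauche with Br at 180° (2.3). Total 9.8 kJ/mol.
B is eclipsed. OH at 0° is eclipsed with Cl at 0° (8.7); CN at 120° is eclipsed with H at 120° (5.8); F at 240° is eclipsed with Br at 240° (8.6). Total 23.1 kJ/mol.
C is eclipsed. OH at 0° is eclipsed with H at 0° (5.2); CN at 120° is eclipsed with Br at 120° (8.5); F at 240° is eclipsed with Cl at 240° (7.8). Total 21.5 kJ/mol.
D is staggered. OH at 0° is gauche with Br at 60° (2.7); CN at 120° is gauche with Cl at 180° (2.6); CN at 120° is gauche with Br at 60° (2.5); F at 240° is gauche with Cl at 180° (2.4). Total 10.2 kJ/mol.
E is staggered. OH at 0° is gauche with Cl at 60° (2.6); OH at 0° is gauche with Br at 300° (2.7); CN at 120° is gauche with Cl at 60° (2.6); F at 240° is gauche with Br at 300° (2.3). Total 10.2 kJ/mol.
B has the highest total (23.1 kJ/mol).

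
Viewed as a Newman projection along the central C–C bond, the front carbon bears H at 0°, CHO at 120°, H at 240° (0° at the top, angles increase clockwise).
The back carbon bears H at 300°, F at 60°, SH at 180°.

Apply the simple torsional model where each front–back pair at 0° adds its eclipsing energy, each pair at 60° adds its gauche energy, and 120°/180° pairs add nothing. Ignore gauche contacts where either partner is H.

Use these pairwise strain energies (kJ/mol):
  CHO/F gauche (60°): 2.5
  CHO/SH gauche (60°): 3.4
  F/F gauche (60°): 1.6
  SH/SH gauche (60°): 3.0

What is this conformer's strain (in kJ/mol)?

This conformer (staggered): CHO–F gauche, CHO–SH gauche; 2.5 + 3.4 = 5.9 kJ/mol.

5.9 kJ/mol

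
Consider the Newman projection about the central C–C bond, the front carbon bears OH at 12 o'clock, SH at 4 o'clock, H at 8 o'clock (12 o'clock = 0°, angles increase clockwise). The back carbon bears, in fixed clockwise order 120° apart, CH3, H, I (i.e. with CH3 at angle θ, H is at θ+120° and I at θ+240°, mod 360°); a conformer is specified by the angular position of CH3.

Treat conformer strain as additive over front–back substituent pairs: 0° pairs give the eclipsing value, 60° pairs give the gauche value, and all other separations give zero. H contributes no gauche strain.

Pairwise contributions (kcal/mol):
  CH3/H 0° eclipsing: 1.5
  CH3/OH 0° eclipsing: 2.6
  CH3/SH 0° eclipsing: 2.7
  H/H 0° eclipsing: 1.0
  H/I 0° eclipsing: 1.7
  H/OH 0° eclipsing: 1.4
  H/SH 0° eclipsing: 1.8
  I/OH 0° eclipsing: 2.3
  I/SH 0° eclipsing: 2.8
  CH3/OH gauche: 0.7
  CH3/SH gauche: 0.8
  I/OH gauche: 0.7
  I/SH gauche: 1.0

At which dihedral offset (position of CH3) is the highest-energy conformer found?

0°

CH3 at 0° (eclipsed): OH(0°)/CH3(0°) eclipsed 2.6; SH(120°)/H(120°) eclipsed 1.8; H(240°)/I(240°) eclipsed 1.7 → 6.1 kcal/mol.
CH3 at 60° (staggered): OH(0°)/CH3(60°) gauche 0.7; OH(0°)/I(300°) gauche 0.7; SH(120°)/CH3(60°) gauche 0.8 → 2.2 kcal/mol.
CH3 at 120° (eclipsed): OH(0°)/I(0°) eclipsed 2.3; SH(120°)/CH3(120°) eclipsed 2.7; H(240°)/H(240°) eclipsed 1.0 → 6.0 kcal/mol.
CH3 at 180° (staggered): OH(0°)/I(60°) gauche 0.7; SH(120°)/CH3(180°) gauche 0.8; SH(120°)/I(60°) gauche 1.0 → 2.5 kcal/mol.
CH3 at 240° (eclipsed): OH(0°)/H(0°) eclipsed 1.4; SH(120°)/I(120°) eclipsed 2.8; H(240°)/CH3(240°) eclipsed 1.5 → 5.7 kcal/mol.
CH3 at 300° (staggered): OH(0°)/CH3(300°) gauche 0.7; SH(120°)/I(180°) gauche 1.0 → 1.7 kcal/mol.
The maximum (6.1 kcal/mol) occurs with CH3 at 0°.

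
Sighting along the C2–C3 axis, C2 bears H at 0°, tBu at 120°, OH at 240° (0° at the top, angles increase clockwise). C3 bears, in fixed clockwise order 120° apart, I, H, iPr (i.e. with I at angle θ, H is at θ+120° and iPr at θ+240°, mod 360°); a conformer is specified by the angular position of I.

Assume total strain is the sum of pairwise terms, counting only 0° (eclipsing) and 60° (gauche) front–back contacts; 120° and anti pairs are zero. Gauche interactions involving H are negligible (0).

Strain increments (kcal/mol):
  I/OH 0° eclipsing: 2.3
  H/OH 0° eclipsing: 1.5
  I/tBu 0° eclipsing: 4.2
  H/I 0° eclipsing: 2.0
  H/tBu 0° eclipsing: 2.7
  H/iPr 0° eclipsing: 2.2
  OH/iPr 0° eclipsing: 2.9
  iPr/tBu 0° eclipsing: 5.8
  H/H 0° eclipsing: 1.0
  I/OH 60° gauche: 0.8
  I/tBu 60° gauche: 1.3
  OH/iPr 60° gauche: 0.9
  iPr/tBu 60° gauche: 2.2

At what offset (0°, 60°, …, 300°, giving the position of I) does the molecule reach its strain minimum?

60°

I at 0° (eclipsed): H(0°)/I(0°) eclipsed 2.0; tBu(120°)/H(120°) eclipsed 2.7; OH(240°)/iPr(240°) eclipsed 2.9 → 7.6 kcal/mol.
I at 60° (staggered): tBu(120°)/I(60°) gauche 1.3; OH(240°)/iPr(300°) gauche 0.9 → 2.2 kcal/mol.
I at 120° (eclipsed): H(0°)/iPr(0°) eclipsed 2.2; tBu(120°)/I(120°) eclipsed 4.2; OH(240°)/H(240°) eclipsed 1.5 → 7.9 kcal/mol.
I at 180° (staggered): tBu(120°)/I(180°) gauche 1.3; tBu(120°)/iPr(60°) gauche 2.2; OH(240°)/I(180°) gauche 0.8 → 4.3 kcal/mol.
I at 240° (eclipsed): H(0°)/H(0°) eclipsed 1.0; tBu(120°)/iPr(120°) eclipsed 5.8; OH(240°)/I(240°) eclipsed 2.3 → 9.1 kcal/mol.
I at 300° (staggered): tBu(120°)/iPr(180°) gauche 2.2; OH(240°)/I(300°) gauche 0.8; OH(240°)/iPr(180°) gauche 0.9 → 3.9 kcal/mol.
The minimum (2.2 kcal/mol) occurs with I at 60°.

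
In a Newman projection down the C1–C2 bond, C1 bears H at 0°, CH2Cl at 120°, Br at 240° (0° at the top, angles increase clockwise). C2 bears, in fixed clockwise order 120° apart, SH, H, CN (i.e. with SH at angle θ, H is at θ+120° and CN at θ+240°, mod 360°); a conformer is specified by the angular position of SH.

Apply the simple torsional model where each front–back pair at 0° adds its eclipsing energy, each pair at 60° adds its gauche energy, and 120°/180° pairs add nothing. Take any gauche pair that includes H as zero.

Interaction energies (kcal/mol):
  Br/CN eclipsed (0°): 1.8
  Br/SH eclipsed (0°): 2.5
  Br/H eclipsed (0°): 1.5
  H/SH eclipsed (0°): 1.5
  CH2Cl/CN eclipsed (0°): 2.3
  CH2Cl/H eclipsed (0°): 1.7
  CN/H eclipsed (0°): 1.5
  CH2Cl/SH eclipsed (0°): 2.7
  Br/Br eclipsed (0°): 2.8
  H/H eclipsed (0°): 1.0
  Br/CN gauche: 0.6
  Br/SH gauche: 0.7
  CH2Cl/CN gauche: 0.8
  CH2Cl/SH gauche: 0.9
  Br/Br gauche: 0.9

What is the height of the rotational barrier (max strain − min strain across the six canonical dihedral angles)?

4.3 kcal/mol

SH at 0° (eclipsed): H(0°)/SH(0°) eclipsed 1.5; CH2Cl(120°)/H(120°) eclipsed 1.7; Br(240°)/CN(240°) eclipsed 1.8 → 5.0 kcal/mol.
SH at 60° (staggered): CH2Cl(120°)/SH(60°) gauche 0.9; Br(240°)/CN(300°) gauche 0.6 → 1.5 kcal/mol.
SH at 120° (eclipsed): H(0°)/CN(0°) eclipsed 1.5; CH2Cl(120°)/SH(120°) eclipsed 2.7; Br(240°)/H(240°) eclipsed 1.5 → 5.7 kcal/mol.
SH at 180° (staggered): CH2Cl(120°)/SH(180°) gauche 0.9; CH2Cl(120°)/CN(60°) gauche 0.8; Br(240°)/SH(180°) gauche 0.7 → 2.4 kcal/mol.
SH at 240° (eclipsed): H(0°)/H(0°) eclipsed 1.0; CH2Cl(120°)/CN(120°) eclipsed 2.3; Br(240°)/SH(240°) eclipsed 2.5 → 5.8 kcal/mol.
SH at 300° (staggered): CH2Cl(120°)/CN(180°) gauche 0.8; Br(240°)/SH(300°) gauche 0.7; Br(240°)/CN(180°) gauche 0.6 → 2.1 kcal/mol.
Max at 240° (5.8 kcal/mol), min at 60° (1.5 kcal/mol); barrier = 4.3 kcal/mol.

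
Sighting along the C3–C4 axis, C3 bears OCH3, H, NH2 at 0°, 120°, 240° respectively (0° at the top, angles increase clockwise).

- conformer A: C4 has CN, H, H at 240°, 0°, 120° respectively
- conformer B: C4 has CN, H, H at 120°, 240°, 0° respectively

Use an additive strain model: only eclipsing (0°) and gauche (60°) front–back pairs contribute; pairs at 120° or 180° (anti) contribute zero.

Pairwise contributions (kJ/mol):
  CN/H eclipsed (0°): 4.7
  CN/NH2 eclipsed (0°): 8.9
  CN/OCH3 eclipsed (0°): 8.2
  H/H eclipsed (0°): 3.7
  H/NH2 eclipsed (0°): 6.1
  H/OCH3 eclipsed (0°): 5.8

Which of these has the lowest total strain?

A (eclipsed): OCH3(0°)/H(0°) eclipsed 5.8; H(120°)/H(120°) eclipsed 3.7; NH2(240°)/CN(240°) eclipsed 8.9 → 18.4 kJ/mol.
B (eclipsed): OCH3(0°)/H(0°) eclipsed 5.8; H(120°)/CN(120°) eclipsed 4.7; NH2(240°)/H(240°) eclipsed 6.1 → 16.6 kJ/mol.
B has the lowest total (16.6 kJ/mol).

B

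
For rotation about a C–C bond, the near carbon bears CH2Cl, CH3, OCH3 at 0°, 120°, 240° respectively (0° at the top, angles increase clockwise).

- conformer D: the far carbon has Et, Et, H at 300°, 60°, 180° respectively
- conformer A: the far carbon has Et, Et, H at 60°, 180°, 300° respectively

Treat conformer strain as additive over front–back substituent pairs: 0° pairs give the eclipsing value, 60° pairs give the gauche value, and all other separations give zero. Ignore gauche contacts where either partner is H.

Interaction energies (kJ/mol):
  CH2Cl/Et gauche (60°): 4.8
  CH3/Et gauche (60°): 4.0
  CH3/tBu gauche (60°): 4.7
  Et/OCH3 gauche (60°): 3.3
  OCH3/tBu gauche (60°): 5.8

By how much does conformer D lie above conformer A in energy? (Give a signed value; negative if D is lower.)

+0.8 kJ/mol

D (staggered): CH2Cl(0°)/Et(300°) gauche 4.8; CH2Cl(0°)/Et(60°) gauche 4.8; CH3(120°)/Et(60°) gauche 4.0; OCH3(240°)/Et(300°) gauche 3.3 → 16.9 kJ/mol.
A (staggered): CH2Cl(0°)/Et(60°) gauche 4.8; CH3(120°)/Et(60°) gauche 4.0; CH3(120°)/Et(180°) gauche 4.0; OCH3(240°)/Et(180°) gauche 3.3 → 16.1 kJ/mol.
E(D) − E(A) = 16.9 − 16.1 = +0.8 kJ/mol.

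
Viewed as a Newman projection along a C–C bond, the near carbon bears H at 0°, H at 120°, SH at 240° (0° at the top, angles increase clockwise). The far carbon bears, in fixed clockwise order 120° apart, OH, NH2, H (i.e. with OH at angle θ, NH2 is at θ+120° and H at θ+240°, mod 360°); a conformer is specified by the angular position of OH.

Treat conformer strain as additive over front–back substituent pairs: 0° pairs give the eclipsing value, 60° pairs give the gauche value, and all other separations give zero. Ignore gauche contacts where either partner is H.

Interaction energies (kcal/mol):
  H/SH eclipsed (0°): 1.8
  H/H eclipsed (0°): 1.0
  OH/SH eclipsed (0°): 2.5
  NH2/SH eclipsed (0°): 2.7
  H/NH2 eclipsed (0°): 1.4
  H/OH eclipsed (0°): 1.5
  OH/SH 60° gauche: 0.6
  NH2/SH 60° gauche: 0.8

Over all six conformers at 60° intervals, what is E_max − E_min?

4.6 kcal/mol

OH at 0° is eclipsed. H at 0° is eclipsed with OH at 0° (1.5); H at 120° is eclipsed with NH2 at 120° (1.4); SH at 240° is eclipsed with H at 240° (1.8). Total 4.7 kcal/mol.
OH at 60° is staggered. SH at 240° is gauche with NH2 at 180° (0.8). Total 0.8 kcal/mol.
OH at 120° is eclipsed. H at 0° is eclipsed with H at 0° (1.0); H at 120° is eclipsed with OH at 120° (1.5); SH at 240° is eclipsed with NH2 at 240° (2.7). Total 5.2 kcal/mol.
OH at 180° is staggered. SH at 240° is gauche with OH at 180° (0.6); SH at 240° is gauche with NH2 at 300° (0.8). Total 1.4 kcal/mol.
OH at 240° is eclipsed. H at 0° is eclipsed with NH2 at 0° (1.4); H at 120° is eclipsed with H at 120° (1.0); SH at 240° is eclipsed with OH at 240° (2.5). Total 4.9 kcal/mol.
OH at 300° is staggered. SH at 240° is gauche with OH at 300° (0.6). Total 0.6 kcal/mol.
Max at 120° (5.2 kcal/mol), min at 300° (0.6 kcal/mol); barrier = 4.6 kcal/mol.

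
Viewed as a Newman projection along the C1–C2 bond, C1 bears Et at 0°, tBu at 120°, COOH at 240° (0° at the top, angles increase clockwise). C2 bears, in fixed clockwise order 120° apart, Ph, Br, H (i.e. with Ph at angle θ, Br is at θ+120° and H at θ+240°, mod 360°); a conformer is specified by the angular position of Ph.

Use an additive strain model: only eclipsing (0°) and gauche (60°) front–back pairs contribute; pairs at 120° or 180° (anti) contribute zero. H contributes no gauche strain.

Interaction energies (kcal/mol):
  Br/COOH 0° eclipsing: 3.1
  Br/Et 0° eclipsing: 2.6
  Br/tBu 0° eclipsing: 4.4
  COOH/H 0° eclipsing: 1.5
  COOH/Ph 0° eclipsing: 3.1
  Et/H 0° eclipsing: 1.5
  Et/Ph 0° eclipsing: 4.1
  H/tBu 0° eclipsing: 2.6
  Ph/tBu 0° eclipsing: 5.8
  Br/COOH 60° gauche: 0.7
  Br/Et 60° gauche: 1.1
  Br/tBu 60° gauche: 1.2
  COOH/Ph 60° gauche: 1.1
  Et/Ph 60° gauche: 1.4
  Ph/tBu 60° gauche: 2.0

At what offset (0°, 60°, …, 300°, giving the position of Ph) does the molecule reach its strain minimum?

Ph at 0° is eclipsed. Et at 0° is eclipsed with Ph at 0° (4.1); tBu at 120° is eclipsed with Br at 120° (4.4); COOH at 240° is eclipsed with H at 240° (1.5). Total 10.0 kcal/mol.
Ph at 60° is staggered. Et at 0° is gauche with Ph at 60° (1.4); tBu at 120° is gauche with Ph at 60° (2.0); tBu at 120° is gauche with Br at 180° (1.2); COOH at 240° is gauche with Br at 180° (0.7). Total 5.3 kcal/mol.
Ph at 120° is eclipsed. Et at 0° is eclipsed with H at 0° (1.5); tBu at 120° is eclipsed with Ph at 120° (5.8); COOH at 240° is eclipsed with Br at 240° (3.1). Total 10.4 kcal/mol.
Ph at 180° is staggered. Et at 0° is gauche with Br at 300° (1.1); tBu at 120° is gauche with Ph at 180° (2.0); COOH at 240° is gauche with Ph at 180° (1.1); COOH at 240° is gauche with Br at 300° (0.7). Total 4.9 kcal/mol.
Ph at 240° is eclipsed. Et at 0° is eclipsed with Br at 0° (2.6); tBu at 120° is eclipsed with H at 120° (2.6); COOH at 240° is eclipsed with Ph at 240° (3.1). Total 8.3 kcal/mol.
Ph at 300° is staggered. Et at 0° is gauche with Ph at 300° (1.4); Et at 0° is gauche with Br at 60° (1.1); tBu at 120° is gauche with Br at 60° (1.2); COOH at 240° is gauche with Ph at 300° (1.1). Total 4.8 kcal/mol.
The minimum (4.8 kcal/mol) occurs with Ph at 300°.

300°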